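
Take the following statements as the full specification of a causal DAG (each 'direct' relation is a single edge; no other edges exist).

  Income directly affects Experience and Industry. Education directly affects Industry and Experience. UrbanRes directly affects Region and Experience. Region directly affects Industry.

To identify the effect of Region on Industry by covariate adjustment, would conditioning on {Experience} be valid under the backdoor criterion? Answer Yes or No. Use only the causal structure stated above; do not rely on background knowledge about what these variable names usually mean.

No

Backdoor paths from Region to Industry (paths whose first edge points into Region):
  P1: Region <- UrbanRes -> Experience <- Income -> Industry
  P2: Region <- UrbanRes -> Experience <- Education -> Industry
Condition 1 (no descendant of Region in the set): holds — descendants of Region are {Industry}; none are in {Experience}.
Condition 2 (every backdoor path blocked by {Experience}):
  P1: open — collider(s) Experience are conditioned on (or have a conditioned descendant) and no non-collider on the path is in the set.
  P2: open — collider(s) Experience are conditioned on (or have a conditioned descendant) and no non-collider on the path is in the set.
{Experience} does not satisfy the backdoor criterion.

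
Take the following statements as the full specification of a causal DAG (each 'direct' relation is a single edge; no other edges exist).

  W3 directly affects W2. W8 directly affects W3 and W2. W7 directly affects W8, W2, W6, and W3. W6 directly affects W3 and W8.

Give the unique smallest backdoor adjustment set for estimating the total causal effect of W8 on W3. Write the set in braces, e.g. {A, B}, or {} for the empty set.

Variables eligible for adjustment (non-descendants of W8, excluding W8 and W3): {W6, W7}.
Backdoor paths from W8 to W3:
  P1: W8 <- W7 -> W6 -> W3
  P2: W8 <- W7 -> W3
  P3: W8 <- W7 -> W2 <- W3
  P4: W8 <- W6 <- W7 -> W3
  P5: W8 <- W6 <- W7 -> W2 <- W3
  P6: W8 <- W6 -> W3
The empty set is not sufficient: P1 (W8 <- W7 -> W6 -> W3) has no collider blocking it and no conditioned non-collider, so it is open.
Try {W6, W7}:
  P1: blocked at fork node W7 ∈ conditioning set.
  P2: blocked at fork node W7 ∈ conditioning set.
  P3: blocked at fork node W7 ∈ conditioning set.
  P4: blocked at chain node W6 ∈ conditioning set.
  P5: blocked at chain node W6 ∈ conditioning set.
  P6: blocked at fork node W6 ∈ conditioning set.
{W6, W7} contains no descendant of W8 and blocks every backdoor path.
Every element of {W6, W7} is needed (dropping W6 leaves P6 open; dropping W7 leaves P2 open), so no proper subset is valid.
Among all size-2 subsets of the eligible variables, only {W6, W7} blocks every backdoor path, so it is the unique smallest valid adjustment set.

{W6, W7}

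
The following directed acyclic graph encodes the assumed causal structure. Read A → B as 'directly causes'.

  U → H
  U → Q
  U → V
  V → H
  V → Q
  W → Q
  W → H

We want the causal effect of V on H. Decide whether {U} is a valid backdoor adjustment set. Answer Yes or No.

Yes

Backdoor paths from V to H (paths whose first edge points into V):
  P1: V <- U -> H
  P2: V <- U -> Q <- W -> H
Condition 1 (no descendant of V in the set): holds — descendants of V are {H, Q}; none are in {U}.
Condition 2 (every backdoor path blocked by {U}):
  P1: blocked at fork node U ∈ conditioning set.
  P2: blocked at fork node U ∈ conditioning set.
{U} satisfies the backdoor criterion.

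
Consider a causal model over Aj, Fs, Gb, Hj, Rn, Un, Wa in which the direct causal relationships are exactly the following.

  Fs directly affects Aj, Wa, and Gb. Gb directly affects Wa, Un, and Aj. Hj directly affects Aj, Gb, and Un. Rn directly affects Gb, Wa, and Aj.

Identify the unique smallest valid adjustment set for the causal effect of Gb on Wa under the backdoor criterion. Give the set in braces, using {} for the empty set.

Variables eligible for adjustment (non-descendants of Gb, excluding Gb and Wa): {Fs, Hj, Rn}.
Backdoor paths from Gb to Wa:
  P1: Gb <- Rn -> Wa
  P2: Gb <- Rn -> Aj <- Fs -> Wa
  P3: Gb <- Hj -> Aj <- Rn -> Wa
  P4: Gb <- Hj -> Aj <- Fs -> Wa
  P5: Gb <- Fs -> Wa
  P6: Gb <- Fs -> Aj <- Rn -> Wa
The empty set is not sufficient: P1 (Gb <- Rn -> Wa) has no collider blocking it and no conditioned non-collider, so it is open.
Try {Fs, Rn}:
  P1: blocked at fork node Rn ∈ conditioning set.
  P2: blocked at fork node Rn ∈ conditioning set.
  P3: blocked at collider Aj (neither it nor any descendant is in the conditioning set).
  P4: blocked at collider Aj (neither it nor any descendant is in the conditioning set).
  P5: blocked at fork node Fs ∈ conditioning set.
  P6: blocked at fork node Fs ∈ conditioning set.
{Fs, Rn} contains no descendant of Gb and blocks every backdoor path.
Every element of {Fs, Rn} is needed (dropping Fs leaves P5 open; dropping Rn leaves P1 open), so no proper subset is valid.
Among all size-2 subsets of the eligible variables, only {Fs, Rn} blocks every backdoor path, so it is the unique smallest valid adjustment set.

{Fs, Rn}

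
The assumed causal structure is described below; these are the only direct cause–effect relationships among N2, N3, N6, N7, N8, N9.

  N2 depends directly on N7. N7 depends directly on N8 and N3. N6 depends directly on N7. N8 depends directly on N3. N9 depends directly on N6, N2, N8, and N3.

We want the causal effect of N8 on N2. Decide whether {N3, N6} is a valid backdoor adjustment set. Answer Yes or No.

No

Backdoor paths from N8 to N2 (paths whose first edge points into N8):
  P1: N8 <- N3 -> N7 -> N6 -> N9 <- N2
  P2: N8 <- N3 -> N7 -> N2
  P3: N8 <- N3 -> N9 <- N6 <- N7 -> N2
  P4: N8 <- N3 -> N9 <- N2
Condition 1 (no descendant of N8 in the set): FAILS — N6 is a descendant of N8.
Condition 2 (every backdoor path blocked by {N3, N6}):
  P1: blocked at fork node N3 ∈ conditioning set.
  P2: blocked at fork node N3 ∈ conditioning set.
  P3: blocked at fork node N3 ∈ conditioning set.
  P4: blocked at fork node N3 ∈ conditioning set.
{N3, N6} does not satisfy the backdoor criterion.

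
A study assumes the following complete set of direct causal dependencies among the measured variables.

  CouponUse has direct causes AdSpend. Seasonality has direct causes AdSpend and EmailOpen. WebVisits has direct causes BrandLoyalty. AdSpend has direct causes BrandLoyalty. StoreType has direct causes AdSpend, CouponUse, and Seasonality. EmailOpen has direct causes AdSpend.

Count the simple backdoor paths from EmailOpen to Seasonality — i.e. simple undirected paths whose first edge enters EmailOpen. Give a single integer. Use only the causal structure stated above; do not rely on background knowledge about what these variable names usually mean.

A backdoor path from EmailOpen to Seasonality is any simple undirected path whose first edge points into EmailOpen (i.e. leaves EmailOpen via a parent).
Parents of EmailOpen: {AdSpend}.
Enumerating:
  P1: EmailOpen <- AdSpend -> Seasonality
  P2: EmailOpen <- AdSpend -> CouponUse -> StoreType <- Seasonality
  P3: EmailOpen <- AdSpend -> StoreType <- Seasonality
That exhausts the simple backdoor paths. Count: 3.

3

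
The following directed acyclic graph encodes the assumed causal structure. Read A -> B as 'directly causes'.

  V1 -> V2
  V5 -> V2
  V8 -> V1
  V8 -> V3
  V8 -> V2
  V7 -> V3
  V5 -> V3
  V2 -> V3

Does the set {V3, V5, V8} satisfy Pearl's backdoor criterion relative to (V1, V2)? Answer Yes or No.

No

Backdoor paths from V1 to V2 (paths whose first edge points into V1):
  P1: V1 <- V8 -> V2
  P2: V1 <- V8 -> V3 <- V5 -> V2
  P3: V1 <- V8 -> V3 <- V2
Condition 1 (no descendant of V1 in the set): FAILS — V3 is a descendant of V1.
Condition 2 (every backdoor path blocked by {V3, V5, V8}):
  P1: blocked at fork node V8 ∈ conditioning set.
  P2: blocked at fork node V8 ∈ conditioning set.
  P3: blocked at fork node V8 ∈ conditioning set.
{V3, V5, V8} does not satisfy the backdoor criterion.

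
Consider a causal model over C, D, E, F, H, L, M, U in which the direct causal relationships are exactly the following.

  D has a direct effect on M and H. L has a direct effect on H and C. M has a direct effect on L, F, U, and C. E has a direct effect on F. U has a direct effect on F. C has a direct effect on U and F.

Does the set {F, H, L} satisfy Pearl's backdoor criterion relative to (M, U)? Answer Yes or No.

No

Backdoor paths from M to U (paths whose first edge points into M):
  P1: M <- D -> H <- L -> C -> U
  P2: M <- D -> H <- L -> C -> F <- U
Condition 1 (no descendant of M in the set): FAILS — F, H, and L are descendants of M.
Condition 2 (every backdoor path blocked by {F, H, L}):
  P1: blocked at fork node L ∈ conditioning set.
  P2: blocked at fork node L ∈ conditioning set.
{F, H, L} does not satisfy the backdoor criterion.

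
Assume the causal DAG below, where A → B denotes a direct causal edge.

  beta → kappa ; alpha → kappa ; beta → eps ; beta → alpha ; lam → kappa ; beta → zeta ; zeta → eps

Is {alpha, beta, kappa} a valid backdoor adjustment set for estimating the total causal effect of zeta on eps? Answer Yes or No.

Backdoor paths from zeta to eps (paths whose first edge points into zeta):
  P1: zeta <- beta -> eps
Condition 1 (no descendant of zeta in the set): holds — descendants of zeta are {eps}; none are in {alpha, beta, kappa}.
Condition 2 (every backdoor path blocked by {alpha, beta, kappa}):
  P1: blocked at fork node beta ∈ conditioning set.
{alpha, beta, kappa} satisfies the backdoor criterion.

Yes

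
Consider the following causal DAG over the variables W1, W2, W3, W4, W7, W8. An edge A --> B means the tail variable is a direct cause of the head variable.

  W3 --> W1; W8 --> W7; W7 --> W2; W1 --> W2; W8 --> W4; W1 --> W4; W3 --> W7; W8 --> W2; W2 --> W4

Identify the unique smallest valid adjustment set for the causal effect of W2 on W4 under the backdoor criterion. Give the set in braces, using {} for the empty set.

{W1, W8}

Variables eligible for adjustment (non-descendants of W2, excluding W2 and W4): {W1, W3, W7, W8}.
Backdoor paths from W2 to W4:
  P1: W2 <- W8 -> W7 <- W3 -> W1 -> W4
  P2: W2 <- W8 -> W4
  P3: W2 <- W7 <- W8 -> W4
  P4: W2 <- W7 <- W3 -> W1 -> W4
  P5: W2 <- W1 <- W3 -> W7 <- W8 -> W4
  P6: W2 <- W1 -> W4
The empty set is not sufficient: P2 (W2 <- W8 -> W4) has no collider blocking it and no conditioned non-collider, so it is open.
Try {W1, W8}:
  P1: blocked at fork node W8 ∈ conditioning set.
  P2: blocked at fork node W8 ∈ conditioning set.
  P3: blocked at fork node W8 ∈ conditioning set.
  P4: blocked at chain node W1 ∈ conditioning set.
  P5: blocked at chain node W1 ∈ conditioning set.
  P6: blocked at fork node W1 ∈ conditioning set.
{W1, W8} contains no descendant of W2 and blocks every backdoor path.
Every element of {W1, W8} is needed (dropping W1 leaves P4 open; dropping W8 leaves P2 open), so no proper subset is valid.
Among all size-2 subsets of the eligible variables, only {W1, W8} blocks every backdoor path, so it is the unique smallest valid adjustment set.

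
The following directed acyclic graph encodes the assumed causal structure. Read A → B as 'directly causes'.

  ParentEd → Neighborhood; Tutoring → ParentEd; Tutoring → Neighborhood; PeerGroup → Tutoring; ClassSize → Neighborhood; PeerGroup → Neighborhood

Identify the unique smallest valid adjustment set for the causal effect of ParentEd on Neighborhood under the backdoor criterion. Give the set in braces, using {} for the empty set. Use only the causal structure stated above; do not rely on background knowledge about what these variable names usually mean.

{Tutoring}

Variables eligible for adjustment (non-descendants of ParentEd, excluding ParentEd and Neighborhood): {ClassSize, PeerGroup, Tutoring}.
Backdoor paths from ParentEd to Neighborhood:
  P1: ParentEd <- Tutoring <- PeerGroup -> Neighborhood
  P2: ParentEd <- Tutoring -> Neighborhood
The empty set is not sufficient: P1 (ParentEd <- Tutoring <- PeerGroup -> Neighborhood) has no collider blocking it and no conditioned non-collider, so it is open.
Try {Tutoring}:
  P1: blocked at chain node Tutoring ∈ conditioning set.
  P2: blocked at fork node Tutoring ∈ conditioning set.
{Tutoring} contains no descendant of ParentEd and blocks every backdoor path.
No other singleton works — e.g. {ClassSize} leaves P1 open — so {Tutoring} is the unique smallest valid adjustment set.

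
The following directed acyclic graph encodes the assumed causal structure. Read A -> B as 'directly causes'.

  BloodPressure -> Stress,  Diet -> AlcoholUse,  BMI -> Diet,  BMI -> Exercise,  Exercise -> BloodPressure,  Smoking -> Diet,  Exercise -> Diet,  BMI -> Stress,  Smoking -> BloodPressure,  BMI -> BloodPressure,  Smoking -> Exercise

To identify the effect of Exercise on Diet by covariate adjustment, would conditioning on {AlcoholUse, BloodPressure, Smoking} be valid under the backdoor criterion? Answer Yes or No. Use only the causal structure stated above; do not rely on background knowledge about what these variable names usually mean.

No

Backdoor paths from Exercise to Diet (paths whose first edge points into Exercise):
  P1: Exercise <- BMI -> Diet
  P2: Exercise <- BMI -> BloodPressure <- Smoking -> Diet
  P3: Exercise <- BMI -> Stress <- BloodPressure <- Smoking -> Diet
  P4: Exercise <- Smoking -> Diet
  P5: Exercise <- Smoking -> BloodPressure <- BMI -> Diet
  P6: Exercise <- Smoking -> BloodPressure -> Stress <- BMI -> Diet
Condition 1 (no descendant of Exercise in the set): FAILS — AlcoholUse and BloodPressure are descendants of Exercise.
Condition 2 (every backdoor path blocked by {AlcoholUse, BloodPressure, Smoking}):
  P1: open — no interior node is in the conditioning set.
  P2: blocked at fork node Smoking ∈ conditioning set.
  P3: blocked at collider Stress (neither it nor any descendant is in the conditioning set).
  P4: blocked at fork node Smoking ∈ conditioning set.
  P5: blocked at fork node Smoking ∈ conditioning set.
  P6: blocked at fork node Smoking ∈ conditioning set.
{AlcoholUse, BloodPressure, Smoking} does not satisfy the backdoor criterion.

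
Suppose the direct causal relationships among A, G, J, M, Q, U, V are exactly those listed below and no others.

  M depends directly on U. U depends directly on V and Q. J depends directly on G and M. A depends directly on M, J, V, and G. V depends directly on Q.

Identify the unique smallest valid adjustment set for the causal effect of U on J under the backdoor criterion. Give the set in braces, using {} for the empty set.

Variables eligible for adjustment (non-descendants of U, excluding U and J): {G, Q, V}.
Backdoor paths from U to J:
  P1: U <- Q -> V -> A <- M -> J
  P2: U <- Q -> V -> A <- G -> J
  P3: U <- Q -> V -> A <- J
  P4: U <- V -> A <- M -> J
  P5: U <- V -> A <- G -> J
  P6: U <- V -> A <- J
Each backdoor path contains an unconditioned collider, so every path is already blocked with the empty conditioning set:
  P1: blocked at collider A (neither it nor any descendant is in the conditioning set).
  P2: blocked at collider A (neither it nor any descendant is in the conditioning set).
  P3: blocked at collider A (neither it nor any descendant is in the conditioning set).
  P4: blocked at collider A (neither it nor any descendant is in the conditioning set).
  P5: blocked at collider A (neither it nor any descendant is in the conditioning set).
  P6: blocked at collider A (neither it nor any descendant is in the conditioning set).
The empty set is therefore the unique smallest valid set.

{}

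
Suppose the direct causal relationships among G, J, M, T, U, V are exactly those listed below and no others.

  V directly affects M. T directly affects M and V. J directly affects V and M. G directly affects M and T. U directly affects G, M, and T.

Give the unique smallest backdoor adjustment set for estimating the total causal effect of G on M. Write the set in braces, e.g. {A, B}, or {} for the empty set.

{U}

Variables eligible for adjustment (non-descendants of G, excluding G and M): {J, U}.
Backdoor paths from G to M:
  P1: G <- U -> T -> V <- J -> M
  P2: G <- U -> T -> V -> M
  P3: G <- U -> T -> M
  P4: G <- U -> M
The empty set is not sufficient: P2 (G <- U -> T -> V -> M) has no collider blocking it and no conditioned non-collider, so it is open.
Try {U}:
  P1: blocked at fork node U ∈ conditioning set.
  P2: blocked at fork node U ∈ conditioning set.
  P3: blocked at fork node U ∈ conditioning set.
  P4: blocked at fork node U ∈ conditioning set.
{U} contains no descendant of G and blocks every backdoor path.
No other singleton works — e.g. {J} leaves P2 open — so {U} is the unique smallest valid adjustment set.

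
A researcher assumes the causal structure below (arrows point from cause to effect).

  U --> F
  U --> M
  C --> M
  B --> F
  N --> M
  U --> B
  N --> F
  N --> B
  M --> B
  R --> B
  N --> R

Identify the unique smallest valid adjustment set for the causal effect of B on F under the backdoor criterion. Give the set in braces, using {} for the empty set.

{N, U}

Variables eligible for adjustment (non-descendants of B, excluding B and F): {C, M, N, R, U}.
Backdoor paths from B to F:
  P1: B <- N -> M <- U -> F
  P2: B <- N -> F
  P3: B <- R <- N -> M <- U -> F
  P4: B <- R <- N -> F
  P5: B <- U -> M <- N -> F
  P6: B <- U -> F
  P7: B <- M <- N -> F
  P8: B <- M <- U -> F
The empty set is not sufficient: P2 (B <- N -> F) has no collider blocking it and no conditioned non-collider, so it is open.
Try {N, U}:
  P1: blocked at fork node N ∈ conditioning set.
  P2: blocked at fork node N ∈ conditioning set.
  P3: blocked at fork node N ∈ conditioning set.
  P4: blocked at fork node N ∈ conditioning set.
  P5: blocked at fork node U ∈ conditioning set.
  P6: blocked at fork node U ∈ conditioning set.
  P7: blocked at fork node N ∈ conditioning set.
  P8: blocked at fork node U ∈ conditioning set.
{N, U} contains no descendant of B and blocks every backdoor path.
Every element of {N, U} is needed (dropping N leaves P2 open; dropping U leaves P6 open), so no proper subset is valid.
Among all size-2 subsets of the eligible variables, only {N, U} blocks every backdoor path, so it is the unique smallest valid adjustment set.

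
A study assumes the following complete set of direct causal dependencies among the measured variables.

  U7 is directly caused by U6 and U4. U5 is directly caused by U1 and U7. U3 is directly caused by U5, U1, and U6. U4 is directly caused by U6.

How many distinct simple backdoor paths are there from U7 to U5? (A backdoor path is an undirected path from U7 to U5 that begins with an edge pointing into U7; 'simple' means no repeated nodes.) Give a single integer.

4

A backdoor path from U7 to U5 is any simple undirected path whose first edge points into U7 (i.e. leaves U7 via a parent).
Parents of U7: {U4, U6}.
Enumerating:
  P1: U7 <- U6 -> U3 <- U1 -> U5
  P2: U7 <- U6 -> U3 <- U5
  P3: U7 <- U4 <- U6 -> U3 <- U1 -> U5
  P4: U7 <- U4 <- U6 -> U3 <- U5
That exhausts the simple backdoor paths. Count: 4.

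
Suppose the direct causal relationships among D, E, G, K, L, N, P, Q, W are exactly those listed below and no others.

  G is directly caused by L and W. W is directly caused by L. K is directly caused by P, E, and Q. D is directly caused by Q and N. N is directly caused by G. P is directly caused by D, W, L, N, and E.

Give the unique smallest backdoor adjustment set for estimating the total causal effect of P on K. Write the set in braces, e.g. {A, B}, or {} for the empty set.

{E, Q}

Variables eligible for adjustment (non-descendants of P, excluding P and K): {D, E, G, L, N, Q, W}.
Backdoor paths from P to K:
  P1: P <- E -> K
  P2: P <- L -> W -> G -> N -> D <- Q -> K
  P3: P <- L -> G -> N -> D <- Q -> K
  P4: P <- W <- L -> G -> N -> D <- Q -> K
  P5: P <- W -> G -> N -> D <- Q -> K
  P6: P <- N -> D <- Q -> K
  P7: P <- D <- Q -> K
The empty set is not sufficient: P1 (P <- E -> K) has no collider blocking it and no conditioned non-collider, so it is open.
Try {E, Q}:
  P1: blocked at fork node E ∈ conditioning set.
  P2: blocked at collider D (neither it nor any descendant is in the conditioning set).
  P3: blocked at collider D (neither it nor any descendant is in the conditioning set).
  P4: blocked at collider D (neither it nor any descendant is in the conditioning set).
  P5: blocked at collider D (neither it nor any descendant is in the conditioning set).
  P6: blocked at collider D (neither it nor any descendant is in the conditioning set).
  P7: blocked at fork node Q ∈ conditioning set.
{E, Q} contains no descendant of P and blocks every backdoor path.
Every element of {E, Q} is needed (dropping E leaves P1 open; dropping Q leaves P7 open), so no proper subset is valid.
Among all size-2 subsets of the eligible variables, only {E, Q} blocks every backdoor path, so it is the unique smallest valid adjustment set.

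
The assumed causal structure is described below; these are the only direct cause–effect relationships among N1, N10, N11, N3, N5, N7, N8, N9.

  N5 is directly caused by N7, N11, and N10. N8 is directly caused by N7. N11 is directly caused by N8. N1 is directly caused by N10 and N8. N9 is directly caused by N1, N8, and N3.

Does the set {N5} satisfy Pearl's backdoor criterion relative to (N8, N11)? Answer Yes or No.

No

Backdoor paths from N8 to N11 (paths whose first edge points into N8):
  P1: N8 <- N7 -> N5 <- N11
Condition 1 (no descendant of N8 in the set): FAILS — N5 is a descendant of N8.
Condition 2 (every backdoor path blocked by {N5}):
  P1: open — collider(s) N5 are conditioned on (or have a conditioned descendant) and no non-collider on the path is in the set.
{N5} does not satisfy the backdoor criterion.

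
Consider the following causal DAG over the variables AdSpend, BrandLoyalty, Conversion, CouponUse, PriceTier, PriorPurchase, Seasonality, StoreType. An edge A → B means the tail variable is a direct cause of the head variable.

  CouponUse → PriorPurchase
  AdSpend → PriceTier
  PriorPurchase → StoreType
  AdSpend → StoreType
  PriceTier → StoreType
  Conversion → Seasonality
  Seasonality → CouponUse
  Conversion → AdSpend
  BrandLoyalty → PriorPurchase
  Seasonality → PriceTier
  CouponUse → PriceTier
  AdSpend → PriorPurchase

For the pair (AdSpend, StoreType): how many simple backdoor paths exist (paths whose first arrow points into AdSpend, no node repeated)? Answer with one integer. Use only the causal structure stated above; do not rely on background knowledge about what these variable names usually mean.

4

A backdoor path from AdSpend to StoreType is any simple undirected path whose first edge points into AdSpend (i.e. leaves AdSpend via a parent).
Parents of AdSpend: {Conversion}.
Enumerating:
  P1: AdSpend <- Conversion -> Seasonality -> CouponUse -> PriorPurchase -> StoreType
  P2: AdSpend <- Conversion -> Seasonality -> CouponUse -> PriceTier -> StoreType
  P3: AdSpend <- Conversion -> Seasonality -> PriceTier <- CouponUse -> PriorPurchase -> StoreType
  P4: AdSpend <- Conversion -> Seasonality -> PriceTier -> StoreType
That exhausts the simple backdoor paths. Count: 4.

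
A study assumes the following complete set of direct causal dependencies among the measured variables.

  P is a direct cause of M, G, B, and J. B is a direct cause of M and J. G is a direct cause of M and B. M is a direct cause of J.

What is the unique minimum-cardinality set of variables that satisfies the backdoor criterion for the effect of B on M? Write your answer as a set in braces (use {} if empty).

{G, P}

Variables eligible for adjustment (non-descendants of B, excluding B and M): {G, P}.
Backdoor paths from B to M:
  P1: B <- P -> G -> M
  P2: B <- P -> M
  P3: B <- P -> J <- M
  P4: B <- G <- P -> M
  P5: B <- G <- P -> J <- M
  P6: B <- G -> M
The empty set is not sufficient: P1 (B <- P -> G -> M) has no collider blocking it and no conditioned non-collider, so it is open.
Try {G, P}:
  P1: blocked at fork node P ∈ conditioning set.
  P2: blocked at fork node P ∈ conditioning set.
  P3: blocked at fork node P ∈ conditioning set.
  P4: blocked at chain node G ∈ conditioning set.
  P5: blocked at chain node G ∈ conditioning set.
  P6: blocked at fork node G ∈ conditioning set.
{G, P} contains no descendant of B and blocks every backdoor path.
Every element of {G, P} is needed (dropping G leaves P6 open; dropping P leaves P2 open), so no proper subset is valid.
Among all size-2 subsets of the eligible variables, only {G, P} blocks every backdoor path, so it is the unique smallest valid adjustment set.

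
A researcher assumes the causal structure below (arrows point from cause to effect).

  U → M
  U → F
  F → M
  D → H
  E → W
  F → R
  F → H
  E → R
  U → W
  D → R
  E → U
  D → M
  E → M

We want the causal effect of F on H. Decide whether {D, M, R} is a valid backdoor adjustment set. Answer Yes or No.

Backdoor paths from F to H (paths whose first edge points into F):
  P1: F <- U <- E -> M <- D -> H
  P2: F <- U <- E -> R <- D -> H
  P3: F <- U -> M <- E -> R <- D -> H
  P4: F <- U -> M <- D -> H
  P5: F <- U -> W <- E -> M <- D -> H
  P6: F <- U -> W <- E -> R <- D -> H
Condition 1 (no descendant of F in the set): FAILS — M and R are descendants of F.
Condition 2 (every backdoor path blocked by {D, M, R}):
  P1: blocked at fork node D ∈ conditioning set.
  P2: blocked at fork node D ∈ conditioning set.
  P3: blocked at fork node D ∈ conditioning set.
  P4: blocked at fork node D ∈ conditioning set.
  P5: blocked at collider W (neither it nor any descendant is in the conditioning set).
  P6: blocked at collider W (neither it nor any descendant is in the conditioning set).
{D, M, R} does not satisfy the backdoor criterion.

No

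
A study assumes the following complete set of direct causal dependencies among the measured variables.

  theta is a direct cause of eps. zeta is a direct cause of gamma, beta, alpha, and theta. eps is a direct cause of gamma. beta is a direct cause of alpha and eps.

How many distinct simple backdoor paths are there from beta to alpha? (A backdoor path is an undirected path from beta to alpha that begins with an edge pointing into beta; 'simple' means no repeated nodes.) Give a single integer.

1

A backdoor path from beta to alpha is any simple undirected path whose first edge points into beta (i.e. leaves beta via a parent).
Parents of beta: {zeta}.
Enumerating:
  P1: beta <- zeta -> alpha
That exhausts the simple backdoor paths. Count: 1.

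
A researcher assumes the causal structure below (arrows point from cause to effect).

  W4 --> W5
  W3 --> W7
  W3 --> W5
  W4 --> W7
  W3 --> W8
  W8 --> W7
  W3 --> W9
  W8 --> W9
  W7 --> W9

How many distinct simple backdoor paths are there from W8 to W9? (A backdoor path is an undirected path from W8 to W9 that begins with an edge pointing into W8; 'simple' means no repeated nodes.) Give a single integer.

A backdoor path from W8 to W9 is any simple undirected path whose first edge points into W8 (i.e. leaves W8 via a parent).
Parents of W8: {W3}.
Enumerating:
  P1: W8 <- W3 -> W5 <- W4 -> W7 -> W9
  P2: W8 <- W3 -> W7 -> W9
  P3: W8 <- W3 -> W9
That exhausts the simple backdoor paths. Count: 3.

3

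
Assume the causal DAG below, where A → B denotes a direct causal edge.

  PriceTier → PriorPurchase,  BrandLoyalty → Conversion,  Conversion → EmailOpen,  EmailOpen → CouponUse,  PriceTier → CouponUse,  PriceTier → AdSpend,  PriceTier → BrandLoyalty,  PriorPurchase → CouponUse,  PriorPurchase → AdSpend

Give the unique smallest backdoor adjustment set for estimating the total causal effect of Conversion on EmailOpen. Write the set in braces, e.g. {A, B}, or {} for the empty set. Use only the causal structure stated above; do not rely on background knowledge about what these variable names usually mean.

{}

Variables eligible for adjustment (non-descendants of Conversion, excluding Conversion and EmailOpen): {AdSpend, BrandLoyalty, PriceTier, PriorPurchase}.
Backdoor paths from Conversion to EmailOpen:
  P1: Conversion <- BrandLoyalty <- PriceTier -> PriorPurchase -> CouponUse <- EmailOpen
  P2: Conversion <- BrandLoyalty <- PriceTier -> CouponUse <- EmailOpen
  P3: Conversion <- BrandLoyalty <- PriceTier -> AdSpend <- PriorPurchase -> CouponUse <- EmailOpen
Each backdoor path contains an unconditioned collider, so every path is already blocked with the empty conditioning set:
  P1: blocked at collider CouponUse (neither it nor any descendant is in the conditioning set).
  P2: blocked at collider CouponUse (neither it nor any descendant is in the conditioning set).
  P3: blocked at collider AdSpend (neither it nor any descendant is in the conditioning set).
The empty set is therefore the unique smallest valid set.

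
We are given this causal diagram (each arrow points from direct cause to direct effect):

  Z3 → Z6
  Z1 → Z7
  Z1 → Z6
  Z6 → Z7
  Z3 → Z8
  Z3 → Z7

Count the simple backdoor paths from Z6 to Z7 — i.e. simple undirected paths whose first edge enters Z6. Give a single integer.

2

A backdoor path from Z6 to Z7 is any simple undirected path whose first edge points into Z6 (i.e. leaves Z6 via a parent).
Parents of Z6: {Z1, Z3}.
Enumerating:
  P1: Z6 <- Z3 -> Z7
  P2: Z6 <- Z1 -> Z7
That exhausts the simple backdoor paths. Count: 2.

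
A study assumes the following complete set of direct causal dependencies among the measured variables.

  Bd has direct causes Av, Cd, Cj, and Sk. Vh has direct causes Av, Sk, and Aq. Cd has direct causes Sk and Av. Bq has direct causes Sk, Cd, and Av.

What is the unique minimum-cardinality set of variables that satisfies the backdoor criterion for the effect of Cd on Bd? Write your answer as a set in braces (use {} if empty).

Variables eligible for adjustment (non-descendants of Cd, excluding Cd and Bd): {Aq, Av, Cj, Sk, Vh}.
Backdoor paths from Cd to Bd:
  P1: Cd <- Sk -> Vh <- Av -> Bd
  P2: Cd <- Sk -> Bd
  P3: Cd <- Sk -> Bq <- Av -> Bd
  P4: Cd <- Av -> Vh <- Sk -> Bd
  P5: Cd <- Av -> Bd
  P6: Cd <- Av -> Bq <- Sk -> Bd
The empty set is not sufficient: P2 (Cd <- Sk -> Bd) has no collider blocking it and no conditioned non-collider, so it is open.
Try {Av, Sk}:
  P1: blocked at fork node Sk ∈ conditioning set.
  P2: blocked at fork node Sk ∈ conditioning set.
  P3: blocked at fork node Sk ∈ conditioning set.
  P4: blocked at fork node Av ∈ conditioning set.
  P5: blocked at fork node Av ∈ conditioning set.
  P6: blocked at fork node Av ∈ conditioning set.
{Av, Sk} contains no descendant of Cd and blocks every backdoor path.
Every element of {Av, Sk} is needed (dropping Av leaves P5 open; dropping Sk leaves P2 open), so no proper subset is valid.
Among all size-2 subsets of the eligible variables, only {Av, Sk} blocks every backdoor path, so it is the unique smallest valid adjustment set.

{Av, Sk}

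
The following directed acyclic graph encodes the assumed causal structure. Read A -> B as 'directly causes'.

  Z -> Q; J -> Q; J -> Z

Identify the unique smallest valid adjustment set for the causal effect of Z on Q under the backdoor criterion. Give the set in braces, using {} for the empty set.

{J}

Variables eligible for adjustment (non-descendants of Z, excluding Z and Q): {J}.
Backdoor paths from Z to Q:
  P1: Z <- J -> Q
The empty set is not sufficient: P1 (Z <- J -> Q) has no collider blocking it and no conditioned non-collider, so it is open.
Try {J}:
  P1: blocked at fork node J ∈ conditioning set.
{J} contains no descendant of Z and blocks every backdoor path.
{J} is the unique smallest valid adjustment set.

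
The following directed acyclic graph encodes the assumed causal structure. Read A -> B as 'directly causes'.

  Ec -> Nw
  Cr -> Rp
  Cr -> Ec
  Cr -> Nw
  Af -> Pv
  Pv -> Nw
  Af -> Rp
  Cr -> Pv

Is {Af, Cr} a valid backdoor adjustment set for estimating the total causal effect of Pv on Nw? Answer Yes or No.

Backdoor paths from Pv to Nw (paths whose first edge points into Pv):
  P1: Pv <- Af -> Rp <- Cr -> Ec -> Nw
  P2: Pv <- Af -> Rp <- Cr -> Nw
  P3: Pv <- Cr -> Ec -> Nw
  P4: Pv <- Cr -> Nw
Condition 1 (no descendant of Pv in the set): holds — descendants of Pv are {Nw}; none are in {Af, Cr}.
Condition 2 (every backdoor path blocked by {Af, Cr}):
  P1: blocked at fork node Af ∈ conditioning set.
  P2: blocked at fork node Af ∈ conditioning set.
  P3: blocked at fork node Cr ∈ conditioning set.
  P4: blocked at fork node Cr ∈ conditioning set.
{Af, Cr} satisfies the backdoor criterion.

Yes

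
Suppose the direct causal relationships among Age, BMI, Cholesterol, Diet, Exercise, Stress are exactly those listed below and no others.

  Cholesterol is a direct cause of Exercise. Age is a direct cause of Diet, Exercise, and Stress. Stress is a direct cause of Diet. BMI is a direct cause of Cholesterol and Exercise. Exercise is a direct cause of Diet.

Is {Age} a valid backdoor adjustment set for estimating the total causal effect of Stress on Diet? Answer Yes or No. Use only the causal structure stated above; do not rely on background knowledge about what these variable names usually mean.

Yes

Backdoor paths from Stress to Diet (paths whose first edge points into Stress):
  P1: Stress <- Age -> Exercise -> Diet
  P2: Stress <- Age -> Diet
Condition 1 (no descendant of Stress in the set): holds — descendants of Stress are {Diet}; none are in {Age}.
Condition 2 (every backdoor path blocked by {Age}):
  P1: blocked at fork node Age ∈ conditioning set.
  P2: blocked at fork node Age ∈ conditioning set.
{Age} satisfies the backdoor criterion.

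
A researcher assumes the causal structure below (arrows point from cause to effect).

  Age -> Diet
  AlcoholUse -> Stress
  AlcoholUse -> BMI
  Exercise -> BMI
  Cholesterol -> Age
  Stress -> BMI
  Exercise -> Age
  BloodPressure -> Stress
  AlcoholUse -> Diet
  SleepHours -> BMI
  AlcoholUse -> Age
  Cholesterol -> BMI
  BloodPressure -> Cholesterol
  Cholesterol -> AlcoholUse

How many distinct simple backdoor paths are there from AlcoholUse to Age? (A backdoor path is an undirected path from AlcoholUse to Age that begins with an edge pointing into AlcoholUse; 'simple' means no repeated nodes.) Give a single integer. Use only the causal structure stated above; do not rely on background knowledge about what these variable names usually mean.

3

A backdoor path from AlcoholUse to Age is any simple undirected path whose first edge points into AlcoholUse (i.e. leaves AlcoholUse via a parent).
Parents of AlcoholUse: {Cholesterol}.
Enumerating:
  P1: AlcoholUse <- Cholesterol <- BloodPressure -> Stress -> BMI <- Exercise -> Age
  P2: AlcoholUse <- Cholesterol -> BMI <- Exercise -> Age
  P3: AlcoholUse <- Cholesterol -> Age
That exhausts the simple backdoor paths. Count: 3.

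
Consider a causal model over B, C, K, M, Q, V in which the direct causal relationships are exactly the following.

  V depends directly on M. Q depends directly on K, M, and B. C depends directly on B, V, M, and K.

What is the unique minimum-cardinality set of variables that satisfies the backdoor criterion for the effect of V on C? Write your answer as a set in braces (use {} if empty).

Variables eligible for adjustment (non-descendants of V, excluding V and C): {B, K, M, Q}.
Backdoor paths from V to C:
  P1: V <- M -> Q <- K -> C
  P2: V <- M -> Q <- B -> C
  P3: V <- M -> C
The empty set is not sufficient: P3 (V <- M -> C) has no collider blocking it and no conditioned non-collider, so it is open.
Try {M}:
  P1: blocked at fork node M ∈ conditioning set.
  P2: blocked at fork node M ∈ conditioning set.
  P3: blocked at fork node M ∈ conditioning set.
{M} contains no descendant of V and blocks every backdoor path.
No other singleton works — e.g. {K} leaves P3 open — so {M} is the unique smallest valid adjustment set.

{M}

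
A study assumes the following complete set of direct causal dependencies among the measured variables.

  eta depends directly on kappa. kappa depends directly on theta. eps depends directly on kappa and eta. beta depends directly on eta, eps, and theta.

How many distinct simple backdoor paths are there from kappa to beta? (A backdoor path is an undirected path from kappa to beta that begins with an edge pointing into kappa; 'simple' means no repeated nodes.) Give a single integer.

1

A backdoor path from kappa to beta is any simple undirected path whose first edge points into kappa (i.e. leaves kappa via a parent).
Parents of kappa: {theta}.
Enumerating:
  P1: kappa <- theta -> beta
That exhausts the simple backdoor paths. Count: 1.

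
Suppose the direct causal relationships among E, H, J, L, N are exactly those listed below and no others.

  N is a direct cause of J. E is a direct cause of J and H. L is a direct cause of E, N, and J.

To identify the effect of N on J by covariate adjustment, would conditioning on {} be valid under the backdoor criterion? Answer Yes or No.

Backdoor paths from N to J (paths whose first edge points into N):
  P1: N <- L -> E -> J
  P2: N <- L -> J
Condition 1 (no descendant of N in the set): holds — descendants of N are {J}; none are in {}.
Condition 2 (every backdoor path blocked by {}):
  P1: open — no interior node is in the conditioning set.
  P2: open — no interior node is in the conditioning set.
{} does not satisfy the backdoor criterion.

No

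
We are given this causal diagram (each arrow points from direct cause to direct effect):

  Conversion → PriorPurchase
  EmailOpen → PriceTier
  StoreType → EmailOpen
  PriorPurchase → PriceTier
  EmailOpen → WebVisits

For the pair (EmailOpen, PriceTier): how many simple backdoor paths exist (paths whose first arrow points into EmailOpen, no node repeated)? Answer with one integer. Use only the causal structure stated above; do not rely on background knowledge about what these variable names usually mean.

0

A backdoor path from EmailOpen to PriceTier is any simple undirected path whose first edge points into EmailOpen (i.e. leaves EmailOpen via a parent).
Parents of EmailOpen: {StoreType}.
No simple path from any parent of EmailOpen reaches PriceTier without revisiting EmailOpen, so there are no backdoor paths.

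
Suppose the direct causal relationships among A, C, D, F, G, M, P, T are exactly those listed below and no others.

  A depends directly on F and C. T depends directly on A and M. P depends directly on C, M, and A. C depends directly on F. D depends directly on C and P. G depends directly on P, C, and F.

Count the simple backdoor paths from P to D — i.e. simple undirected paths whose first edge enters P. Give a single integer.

A backdoor path from P to D is any simple undirected path whose first edge points into P (i.e. leaves P via a parent).
Parents of P: {A, C, M}.
Enumerating:
  P1: P <- M -> T <- A <- F -> C -> D
  P2: P <- M -> T <- A <- F -> G <- C -> D
  P3: P <- M -> T <- A <- C -> D
  P4: P <- C -> D
  P5: P <- A <- F -> C -> D
  P6: P <- A <- F -> G <- C -> D
  P7: P <- A <- C -> D
That exhausts the simple backdoor paths. Count: 7.

7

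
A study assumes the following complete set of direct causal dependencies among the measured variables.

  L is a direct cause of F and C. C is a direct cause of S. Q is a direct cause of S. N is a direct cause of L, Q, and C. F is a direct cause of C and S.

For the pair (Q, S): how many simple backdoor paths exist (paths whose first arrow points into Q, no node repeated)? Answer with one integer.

A backdoor path from Q to S is any simple undirected path whose first edge points into Q (i.e. leaves Q via a parent).
Parents of Q: {N}.
Enumerating:
  P1: Q <- N -> L -> F -> C -> S
  P2: Q <- N -> L -> F -> S
  P3: Q <- N -> L -> C <- F -> S
  P4: Q <- N -> L -> C -> S
  P5: Q <- N -> C <- L -> F -> S
  P6: Q <- N -> C <- F -> S
  P7: Q <- N -> C -> S
That exhausts the simple backdoor paths. Count: 7.

7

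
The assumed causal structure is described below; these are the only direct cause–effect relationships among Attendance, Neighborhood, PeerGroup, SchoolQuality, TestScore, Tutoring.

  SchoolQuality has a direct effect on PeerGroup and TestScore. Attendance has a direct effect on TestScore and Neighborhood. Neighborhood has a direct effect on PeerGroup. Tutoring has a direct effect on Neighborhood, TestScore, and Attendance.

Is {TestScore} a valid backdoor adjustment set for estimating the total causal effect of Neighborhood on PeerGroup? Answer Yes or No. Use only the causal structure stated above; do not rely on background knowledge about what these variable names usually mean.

Backdoor paths from Neighborhood to PeerGroup (paths whose first edge points into Neighborhood):
  P1: Neighborhood <- Tutoring -> Attendance -> TestScore <- SchoolQuality -> PeerGroup
  P2: Neighborhood <- Tutoring -> TestScore <- SchoolQuality -> PeerGroup
  P3: Neighborhood <- Attendance <- Tutoring -> TestScore <- SchoolQuality -> PeerGroup
  P4: Neighborhood <- Attendance -> TestScore <- SchoolQuality -> PeerGroup
Condition 1 (no descendant of Neighborhood in the set): holds — descendants of Neighborhood are {PeerGroup}; none are in {TestScore}.
Condition 2 (every backdoor path blocked by {TestScore}):
  P1: open — collider(s) TestScore are conditioned on (or have a conditioned descendant) and no non-collider on the path is in the set.
  P2: open — collider(s) TestScore are conditioned on (or have a conditioned descendant) and no non-collider on the path is in the set.
  P3: open — collider(s) TestScore are conditioned on (or have a conditioned descendant) and no non-collider on the path is in the set.
  P4: open — collider(s) TestScore are conditioned on (or have a conditioned descendant) and no non-collider on the path is in the set.
{TestScore} does not satisfy the backdoor criterion.

No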